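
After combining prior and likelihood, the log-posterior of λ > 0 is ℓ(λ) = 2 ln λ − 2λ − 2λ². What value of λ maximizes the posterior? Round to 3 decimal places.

ℓ'(λ) = 2/λ − 2 − 4λ. Setting this to zero and multiplying by λ: 4λ² + 2λ − 2 = 0.
λ = (−2 + √(2² + 4·4·2)) / (2·4) = (−2 + √36) / 8 = (−2 + 6)/8 = 1/2.
ℓ''(λ) = −2/λ² − 4 < 0, confirming a maximum.

λ̂_MAP = 0.500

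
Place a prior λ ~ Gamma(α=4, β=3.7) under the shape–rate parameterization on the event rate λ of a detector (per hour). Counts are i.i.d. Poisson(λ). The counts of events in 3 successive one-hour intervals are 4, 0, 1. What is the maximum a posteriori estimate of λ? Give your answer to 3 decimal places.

λ̂_MAP = 1.194

Σxᵢ = 4+0+1 = 5, with n = 3.
Posterior ∝ λ^3e^(−3.7λ) · λ^5e^(−3λ) = λ^8e^(−6.7λ), i.e. Gamma(shape=9, rate=6.7).
The mode of a Gamma(a, b) with a ≥ 1 (shape–rate) is (a−1)/b = 8/6.7 ≈ 1.194.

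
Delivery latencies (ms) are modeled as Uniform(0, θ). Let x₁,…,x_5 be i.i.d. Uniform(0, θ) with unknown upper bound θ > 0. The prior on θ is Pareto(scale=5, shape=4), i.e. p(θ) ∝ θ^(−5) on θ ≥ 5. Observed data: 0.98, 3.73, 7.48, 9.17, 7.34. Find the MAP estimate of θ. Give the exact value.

The Uniform(0, θ) likelihood is θ^(−n) for θ ≥ max(xᵢ), zero otherwise. Here max(xᵢ) = 9.17.
Posterior ∝ θ^(−5) · θ^(−5) = θ^(−10) on θ ≥ max(5, 9.17) = 9.17.
This density is strictly decreasing in θ, so the posterior mode lies at the lower boundary of the support.

θ̂_MAP = 9.17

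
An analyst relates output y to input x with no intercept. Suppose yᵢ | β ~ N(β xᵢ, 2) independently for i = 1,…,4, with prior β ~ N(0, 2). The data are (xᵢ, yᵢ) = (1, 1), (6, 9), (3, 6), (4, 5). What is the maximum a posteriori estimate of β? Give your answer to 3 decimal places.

log p(β | y) = −Σ(yᵢ − βxᵢ)²/(2·2) − β²/(2·2) + const.
Setting the derivative to zero: Σxᵢ(yᵢ − βxᵢ)/2 − β/2 = 0, so β = Σxᵢyᵢ / (Σxᵢ² + σ²/τ²).
Σxᵢyᵢ = 1·1 + 6·9 + 3·6 + 4·5 = 93; Σxᵢ² = 62; σ²/τ² = 1.
β̂_MAP = 93 / (62 + 1) = 93/63 ≈ 1.476.

β̂_MAP = 1.476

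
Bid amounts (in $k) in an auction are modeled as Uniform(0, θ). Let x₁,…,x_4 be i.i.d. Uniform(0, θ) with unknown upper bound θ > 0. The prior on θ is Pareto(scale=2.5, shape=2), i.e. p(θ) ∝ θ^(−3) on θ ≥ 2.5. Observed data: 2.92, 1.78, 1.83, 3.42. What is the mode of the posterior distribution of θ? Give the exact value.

The Uniform(0, θ) likelihood is θ^(−n) for θ ≥ max(xᵢ), zero otherwise. Here max(xᵢ) = 3.42.
Posterior ∝ θ^(−3) · θ^(−4) = θ^(−7) on θ ≥ max(2.5, 3.42) = 3.42.
This density is strictly decreasing in θ, so the posterior mode lies at the lower boundary of the support.

θ̂_MAP = 3.42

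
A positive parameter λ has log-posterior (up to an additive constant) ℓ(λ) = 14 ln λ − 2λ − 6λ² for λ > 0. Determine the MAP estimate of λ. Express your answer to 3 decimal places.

ℓ'(λ) = 14/λ − 2 − 12λ. Setting this to zero and multiplying by λ: 12λ² + 2λ − 14 = 0.
λ = (−2 + √(2² + 4·12·14)) / (2·12) = (−2 + √676) / 24 = (−2 + 26)/24 = 1.
ℓ''(λ) = −14/λ² − 12 < 0, confirming a maximum.

λ̂_MAP = 1.000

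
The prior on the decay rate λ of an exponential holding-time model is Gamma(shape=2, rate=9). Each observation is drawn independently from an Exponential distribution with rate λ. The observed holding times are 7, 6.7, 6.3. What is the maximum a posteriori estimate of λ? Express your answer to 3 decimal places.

λ̂_MAP = 0.138

The Exponential(rate=λ) likelihood is ∝ λ^n e^(−λΣtᵢ). Here n = 3 and Σtᵢ = 7 + 6.7 + 6.3 = 20.
Posterior ∝ λe^(−9λ) · λ^3e^(−20λ) = λ^4e^(−29λ), i.e. Gamma(5, 29).
Mode = (a−1)/b = 4/29 ≈ 0.138.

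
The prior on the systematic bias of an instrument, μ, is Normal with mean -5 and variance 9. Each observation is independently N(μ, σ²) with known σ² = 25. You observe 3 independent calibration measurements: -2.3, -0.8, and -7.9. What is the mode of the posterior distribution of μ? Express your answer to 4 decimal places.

n = 3; x̄ = ((-2.3) + (-0.8) + (-7.9))/3 = -11/3 = -11/3 ≈ -3.6667.
For a Normal prior and Normal likelihood with known variance, the posterior is Normal; its mode equals its mean, the precision-weighted average.
Prior precision 1/σ₀² = 1/9; data precision n/σ² = 3/25 = 0.12.
μ̂ = ((1/9)·(-5) + 0.12·(-11/3)) / (1/9 + 0.12) = (-224/225)/(52/225) = -56/13 ≈ -4.3077.

μ̂_MAP = -4.3077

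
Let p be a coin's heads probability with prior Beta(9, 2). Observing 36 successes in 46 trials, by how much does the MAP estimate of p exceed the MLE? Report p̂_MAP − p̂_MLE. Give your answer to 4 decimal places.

MAP − MLE = 0.0174

Posterior is Beta(45, 12); MAP = (45−1)/(57−2) = 44/55 ≈ 0.80000.
MLE ignores the prior: p̂_MLE = k/n = 36/46 ≈ 0.78261.
Difference = 44/55 − 36/46 = 2/115 ≈ 0.0174.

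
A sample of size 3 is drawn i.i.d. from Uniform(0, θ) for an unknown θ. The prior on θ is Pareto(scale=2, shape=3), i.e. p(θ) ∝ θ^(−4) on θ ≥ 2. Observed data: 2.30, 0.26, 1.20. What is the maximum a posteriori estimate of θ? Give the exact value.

θ̂_MAP = 2.30

The Uniform(0, θ) likelihood is θ^(−n) for θ ≥ max(xᵢ), zero otherwise. Here max(xᵢ) = 2.30.
Posterior ∝ θ^(−4) · θ^(−3) = θ^(−7) on θ ≥ max(2, 2.30) = 2.30.
This density is strictly decreasing in θ, so the posterior mode lies at the lower boundary of the support.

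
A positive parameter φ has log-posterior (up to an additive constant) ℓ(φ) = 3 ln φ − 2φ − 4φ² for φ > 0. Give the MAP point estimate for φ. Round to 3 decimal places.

ℓ'(φ) = 3/φ − 2 − 8φ. Setting this to zero and multiplying by φ: 8φ² + 2φ − 3 = 0.
φ = (−2 + √(2² + 4·8·3)) / (2·8) = (−2 + √100) / 16 = (−2 + 10)/16 = 1/2.
ℓ''(φ) = −3/φ² − 8 < 0, confirming a maximum.

φ̂_MAP = 0.500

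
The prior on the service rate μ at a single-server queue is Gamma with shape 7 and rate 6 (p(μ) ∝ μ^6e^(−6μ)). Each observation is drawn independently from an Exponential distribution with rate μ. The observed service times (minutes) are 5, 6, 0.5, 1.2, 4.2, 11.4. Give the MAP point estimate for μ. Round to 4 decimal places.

The Exponential(rate=μ) likelihood is ∝ μ^n e^(−μΣtᵢ). Here n = 6 and Σtᵢ = 5 + 6 + 0.5 + 1.2 + 4.2 + 11.4 = 28.3.
Posterior ∝ μ^6e^(−6μ) · μ^6e^(−28.3μ) = μ^12e^(−34.3μ), i.e. Gamma(13, 34.3).
Mode = (a−1)/b = 12/34.3 ≈ 0.3499.

μ̂_MAP = 0.3499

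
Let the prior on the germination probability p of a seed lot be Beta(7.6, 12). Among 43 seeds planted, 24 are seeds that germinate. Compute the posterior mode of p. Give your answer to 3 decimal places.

Prior: Beta(7.6, 12).
Data: 24 successes in 43 trials. The binomial likelihood contributes p^24(1−p)^19, so the posterior is Beta(7.6+24, 12+19) = Beta(31.6, 31).
For Beta(a, b) with a, b > 1 the mode is (a−1)/(a+b−2) = 30.6/60.6 ≈ 0.505.

p̂_MAP = 0.505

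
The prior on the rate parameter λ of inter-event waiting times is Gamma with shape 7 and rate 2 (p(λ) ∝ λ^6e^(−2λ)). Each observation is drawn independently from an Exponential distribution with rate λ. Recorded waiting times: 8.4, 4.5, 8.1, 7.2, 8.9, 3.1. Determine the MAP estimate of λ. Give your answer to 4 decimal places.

The Exponential(rate=λ) likelihood is ∝ λ^n e^(−λΣtᵢ). Here n = 6 and Σtᵢ = 8.4 + 4.5 + 8.1 + 7.2 + 8.9 + 3.1 = 40.2.
Posterior ∝ λ^6e^(−2λ) · λ^6e^(−40.2λ) = λ^12e^(−42.2λ), i.e. Gamma(13, 42.2).
Mode = (a−1)/b = 12/42.2 ≈ 0.2844.

λ̂_MAP = 0.2844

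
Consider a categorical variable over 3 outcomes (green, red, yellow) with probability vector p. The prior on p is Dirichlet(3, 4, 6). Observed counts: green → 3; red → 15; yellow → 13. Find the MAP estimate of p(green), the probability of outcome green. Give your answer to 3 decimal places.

The posterior is Dirichlet(αᵢ + nᵢ) = Dirichlet(6, 19, 19).
For a Dirichlet(a₁,…,a_K) with all aᵢ > 1, the mode has j-th component (aⱼ − 1)/(Σaᵢ − K).
Here Σaᵢ = 44 and K = 3, so p(green) = (6 − 1)/(44 − 3) = 5/41 ≈ 0.122.

MAP estimate of p(green) = 0.122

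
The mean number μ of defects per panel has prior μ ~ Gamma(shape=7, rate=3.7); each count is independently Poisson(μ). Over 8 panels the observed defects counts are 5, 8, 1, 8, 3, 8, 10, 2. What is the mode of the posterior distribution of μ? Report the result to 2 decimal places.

Σxᵢ = 5+8+1+8+3+8+10+2 = 45, with n = 8.
Posterior ∝ μ^6e^(−3.7μ) · μ^45e^(−8μ) = μ^51e^(−11.7μ), i.e. Gamma(shape=52, rate=11.7).
The mode of a Gamma(a, b) with a ≥ 1 (shape–rate) is (a−1)/b = 51/11.7 ≈ 4.36.

μ̂_MAP = 4.36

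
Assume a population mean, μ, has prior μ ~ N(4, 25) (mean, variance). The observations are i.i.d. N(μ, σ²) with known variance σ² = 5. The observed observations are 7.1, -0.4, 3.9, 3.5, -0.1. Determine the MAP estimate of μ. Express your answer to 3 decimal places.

n = 5; x̄ = (7.1 + (-0.4) + 3.9 + 3.5 + (-0.1))/5 = 14/5 = 2.8.
For a Normal prior and Normal likelihood with known variance, the posterior is Normal; its mode equals its mean, the precision-weighted average.
Prior precision 1/σ₀² = 1/25 = 0.04; data precision n/σ² = 5/5 = 1.
μ̂ = (0.04·4 + 1·2.8) / (0.04 + 1) = 2.96/1.04 = 37/13 ≈ 2.846.

μ̂_MAP = 2.846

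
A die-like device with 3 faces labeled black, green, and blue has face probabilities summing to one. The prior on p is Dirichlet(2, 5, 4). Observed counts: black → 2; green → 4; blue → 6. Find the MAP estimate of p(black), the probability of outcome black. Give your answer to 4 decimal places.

The posterior is Dirichlet(αᵢ + nᵢ) = Dirichlet(4, 9, 10).
For a Dirichlet(a₁,…,a_K) with all aᵢ > 1, the mode has j-th component (aⱼ − 1)/(Σaᵢ − K).
Here Σaᵢ = 23 and K = 3, so p(black) = (4 − 1)/(23 − 3) = 3/20 ≈ 0.1500.

MAP estimate of p(black) = 0.1500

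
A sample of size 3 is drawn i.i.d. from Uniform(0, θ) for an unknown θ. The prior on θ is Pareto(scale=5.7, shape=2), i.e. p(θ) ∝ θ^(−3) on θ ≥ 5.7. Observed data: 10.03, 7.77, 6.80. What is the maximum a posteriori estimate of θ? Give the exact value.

θ̂_MAP = 10.03

The Uniform(0, θ) likelihood is θ^(−n) for θ ≥ max(xᵢ), zero otherwise. Here max(xᵢ) = 10.03.
Posterior ∝ θ^(−3) · θ^(−3) = θ^(−6) on θ ≥ max(5.7, 10.03) = 10.03.
This density is strictly decreasing in θ, so the posterior mode lies at the lower boundary of the support.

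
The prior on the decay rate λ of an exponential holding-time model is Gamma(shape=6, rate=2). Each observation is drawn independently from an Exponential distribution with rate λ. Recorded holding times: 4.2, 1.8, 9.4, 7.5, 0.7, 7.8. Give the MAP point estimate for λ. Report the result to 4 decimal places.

The Exponential(rate=λ) likelihood is ∝ λ^n e^(−λΣtᵢ). Here n = 6 and Σtᵢ = 4.2 + 1.8 + 9.4 + 7.5 + 0.7 + 7.8 = 31.4.
Posterior ∝ λ^5e^(−2λ) · λ^6e^(−31.4λ) = λ^11e^(−33.4λ), i.e. Gamma(12, 33.4).
Mode = (a−1)/b = 11/33.4 ≈ 0.3293.

λ̂_MAP = 0.3293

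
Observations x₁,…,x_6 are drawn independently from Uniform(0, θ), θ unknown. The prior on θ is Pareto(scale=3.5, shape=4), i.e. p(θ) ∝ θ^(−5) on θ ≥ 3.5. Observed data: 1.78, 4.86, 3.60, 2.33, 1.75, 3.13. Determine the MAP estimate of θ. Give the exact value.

The Uniform(0, θ) likelihood is θ^(−n) for θ ≥ max(xᵢ), zero otherwise. Here max(xᵢ) = 4.86.
Posterior ∝ θ^(−5) · θ^(−6) = θ^(−11) on θ ≥ max(3.5, 4.86) = 4.86.
This density is strictly decreasing in θ, so the posterior mode lies at the lower boundary of the support.

θ̂_MAP = 4.86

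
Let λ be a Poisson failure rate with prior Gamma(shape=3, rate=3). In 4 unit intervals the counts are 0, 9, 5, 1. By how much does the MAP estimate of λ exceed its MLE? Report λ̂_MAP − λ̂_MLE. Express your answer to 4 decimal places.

MAP − MLE = -1.3214

Σxᵢ = 15. Posterior is Gamma(18, 7); MAP = (18−1)/7 = 17/7 ≈ 2.42857.
MLE = x̄ = 15/4 ≈ 3.75000.
Difference = 17/7 − 15/4 = -37/28 ≈ -1.3214.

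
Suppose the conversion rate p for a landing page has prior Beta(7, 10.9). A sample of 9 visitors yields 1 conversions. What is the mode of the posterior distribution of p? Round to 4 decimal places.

Prior: Beta(7, 10.9).
Data: 1 success in 9 trials. The binomial likelihood contributes p(1−p)^8, so the posterior is Beta(7+1, 10.9+8) = Beta(8, 18.9).
For Beta(a, b) with a, b > 1 the mode is (a−1)/(a+b−2) = 7/24.9 ≈ 0.2811.

p̂_MAP = 0.2811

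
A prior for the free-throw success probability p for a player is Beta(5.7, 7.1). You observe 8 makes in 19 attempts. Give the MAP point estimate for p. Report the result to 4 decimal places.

Prior: Beta(5.7, 7.1).
Data: 8 successes in 19 trials. The binomial likelihood contributes p^8(1−p)^11, so the posterior is Beta(5.7+8, 7.1+11) = Beta(13.7, 18.1).
For Beta(a, b) with a, b > 1 the mode is (a−1)/(a+b−2) = 12.7/29.8 ≈ 0.4262.

p̂_MAP = 0.4262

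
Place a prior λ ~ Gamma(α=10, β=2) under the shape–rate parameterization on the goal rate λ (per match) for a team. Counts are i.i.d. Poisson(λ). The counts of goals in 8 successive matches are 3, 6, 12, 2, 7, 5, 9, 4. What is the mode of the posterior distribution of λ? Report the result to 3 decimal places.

λ̂_MAP = 5.700

Σxᵢ = 3+6+12+2+7+5+9+4 = 48, with n = 8.
Posterior ∝ λ^9e^(−2λ) · λ^48e^(−8λ) = λ^57e^(−10λ), i.e. Gamma(shape=58, rate=10).
The mode of a Gamma(a, b) with a ≥ 1 (shape–rate) is (a−1)/b = 57/10 ≈ 5.700.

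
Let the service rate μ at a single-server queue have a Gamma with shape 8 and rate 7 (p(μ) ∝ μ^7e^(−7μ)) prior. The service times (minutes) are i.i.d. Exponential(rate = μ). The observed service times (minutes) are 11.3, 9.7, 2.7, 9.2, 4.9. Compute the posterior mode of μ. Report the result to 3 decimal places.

μ̂_MAP = 0.268

The Exponential(rate=μ) likelihood is ∝ μ^n e^(−μΣtᵢ). Here n = 5 and Σtᵢ = 11.3 + 9.7 + 2.7 + 9.2 + 4.9 = 37.8.
Posterior ∝ μ^7e^(−7μ) · μ^5e^(−37.8μ) = μ^12e^(−44.8μ), i.e. Gamma(13, 44.8).
Mode = (a−1)/b = 12/44.8 ≈ 0.268.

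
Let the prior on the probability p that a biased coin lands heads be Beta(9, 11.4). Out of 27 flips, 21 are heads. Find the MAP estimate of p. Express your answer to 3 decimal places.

p̂_MAP = 0.639

Prior: Beta(9, 11.4).
Data: 21 successes in 27 trials. The binomial likelihood contributes p^21(1−p)^6, so the posterior is Beta(9+21, 11.4+6) = Beta(30, 17.4).
For Beta(a, b) with a, b > 1 the mode is (a−1)/(a+b−2) = 29/45.4 ≈ 0.639.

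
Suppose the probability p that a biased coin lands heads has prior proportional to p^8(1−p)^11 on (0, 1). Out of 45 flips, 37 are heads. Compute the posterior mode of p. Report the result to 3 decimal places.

The prior density ∝ p^8(1−p)^11 is the kernel of Beta(9, 12).
Data: 37 successes in 45 trials. The binomial likelihood contributes p^37(1−p)^8, so the posterior is Beta(9+37, 12+8) = Beta(46, 20).
For Beta(a, b) with a, b > 1 the mode is (a−1)/(a+b−2) = 45/64 ≈ 0.703.

p̂_MAP = 0.703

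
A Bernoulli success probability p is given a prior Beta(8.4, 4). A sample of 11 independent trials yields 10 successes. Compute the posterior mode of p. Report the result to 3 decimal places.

p̂_MAP = 0.813

Prior: Beta(8.4, 4).
Data: 10 successes in 11 trials. The binomial likelihood contributes p^10(1−p)^1, so the posterior is Beta(8.4+10, 4+1) = Beta(18.4, 5).
For Beta(a, b) with a, b > 1 the mode is (a−1)/(a+b−2) = 17.4/21.4 ≈ 0.813.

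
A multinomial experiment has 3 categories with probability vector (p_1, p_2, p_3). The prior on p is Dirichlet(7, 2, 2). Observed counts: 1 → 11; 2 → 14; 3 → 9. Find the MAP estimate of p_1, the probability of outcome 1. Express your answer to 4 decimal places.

MAP estimate: 0.4048

The posterior is Dirichlet(αᵢ + nᵢ) = Dirichlet(18, 16, 11).
For a Dirichlet(a₁,…,a_K) with all aᵢ > 1, the mode has j-th component (aⱼ − 1)/(Σaᵢ − K).
Here Σaᵢ = 45 and K = 3, so p_1 = (18 − 1)/(45 − 3) = 17/42 ≈ 0.4048.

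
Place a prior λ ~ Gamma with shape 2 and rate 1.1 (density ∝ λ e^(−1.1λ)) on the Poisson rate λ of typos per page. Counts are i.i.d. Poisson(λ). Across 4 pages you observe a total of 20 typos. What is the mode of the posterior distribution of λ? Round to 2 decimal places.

λ̂_MAP = 4.12

Σxᵢ = 20, n = 4.
Posterior ∝ λe^(−1.1λ) · λ^20e^(−4λ) = λ^21e^(−5.1λ), i.e. Gamma(shape=22, rate=5.1).
The mode of a Gamma(a, b) with a ≥ 1 (shape–rate) is (a−1)/b = 21/5.1 ≈ 4.12.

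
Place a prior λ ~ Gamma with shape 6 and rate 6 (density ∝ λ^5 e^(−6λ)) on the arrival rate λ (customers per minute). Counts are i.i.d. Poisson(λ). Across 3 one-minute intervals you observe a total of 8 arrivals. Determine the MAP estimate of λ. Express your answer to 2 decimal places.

Σxᵢ = 8, n = 3.
Posterior ∝ λ^5e^(−6λ) · λ^8e^(−3λ) = λ^13e^(−9λ), i.e. Gamma(shape=14, rate=9).
The mode of a Gamma(a, b) with a ≥ 1 (shape–rate) is (a−1)/b = 13/9 ≈ 1.44.

λ̂_MAP = 1.44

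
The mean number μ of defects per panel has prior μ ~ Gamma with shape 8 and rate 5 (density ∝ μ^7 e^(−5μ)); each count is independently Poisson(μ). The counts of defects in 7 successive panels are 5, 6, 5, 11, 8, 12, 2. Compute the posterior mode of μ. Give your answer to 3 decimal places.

μ̂_MAP = 4.667

Σxᵢ = 5+6+5+11+8+12+2 = 49, with n = 7.
Posterior ∝ μ^7e^(−5μ) · μ^49e^(−7μ) = μ^56e^(−12μ), i.e. Gamma(shape=57, rate=12).
The mode of a Gamma(a, b) with a ≥ 1 (shape–rate) is (a−1)/b = 56/12 ≈ 4.667.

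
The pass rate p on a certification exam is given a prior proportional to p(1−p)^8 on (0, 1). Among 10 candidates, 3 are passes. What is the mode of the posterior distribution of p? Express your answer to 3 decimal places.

The prior density ∝ p(1−p)^8 is the kernel of Beta(2, 9).
Data: 3 successes in 10 trials. The binomial likelihood contributes p^3(1−p)^7, so the posterior is Beta(2+3, 9+7) = Beta(5, 16).
For Beta(a, b) with a, b > 1 the mode is (a−1)/(a+b−2) = 4/19 ≈ 0.211.

p̂_MAP = 0.211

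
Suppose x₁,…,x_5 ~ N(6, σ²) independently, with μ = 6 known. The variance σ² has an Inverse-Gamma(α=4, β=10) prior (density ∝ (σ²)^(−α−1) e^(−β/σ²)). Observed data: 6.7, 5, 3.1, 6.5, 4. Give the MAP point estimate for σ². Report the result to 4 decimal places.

σ̂²_MAP = 2.2767

Sum of squared deviations about the known mean: SS = (6.7−6)² + (5−6)² + (3.1−6)² + (6.5−6)² + (4−6)² = 14.15.
The Normal likelihood contributes (σ²)^(−n/2) exp(−SS/(2σ²)), so the posterior is Inverse-Gamma(α + n/2, β + SS/2) = Inverse-Gamma(6.5, 17.075).
The mode of Inverse-Gamma(a, b) is b/(a+1) = 17.075/7.5 ≈ 2.2767.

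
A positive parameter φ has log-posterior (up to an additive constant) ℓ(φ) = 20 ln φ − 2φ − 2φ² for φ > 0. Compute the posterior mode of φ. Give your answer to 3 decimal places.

φ̂_MAP = 2.000

ℓ'(φ) = 20/φ − 2 − 4φ. Setting this to zero and multiplying by φ: 4φ² + 2φ − 20 = 0.
φ = (−2 + √(2² + 4·4·20)) / (2·4) = (−2 + √324) / 8 = (−2 + 18)/8 = 2.
ℓ''(φ) = −20/φ² − 4 < 0, confirming a maximum.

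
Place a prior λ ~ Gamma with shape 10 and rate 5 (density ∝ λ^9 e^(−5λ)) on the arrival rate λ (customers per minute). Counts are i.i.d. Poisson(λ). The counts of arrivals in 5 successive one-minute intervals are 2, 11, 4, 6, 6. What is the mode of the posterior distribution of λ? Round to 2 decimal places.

λ̂_MAP = 3.80

Σxᵢ = 2+11+4+6+6 = 29, with n = 5.
Posterior ∝ λ^9e^(−5λ) · λ^29e^(−5λ) = λ^38e^(−10λ), i.e. Gamma(shape=39, rate=10).
The mode of a Gamma(a, b) with a ≥ 1 (shape–rate) is (a−1)/b = 38/10 ≈ 3.80.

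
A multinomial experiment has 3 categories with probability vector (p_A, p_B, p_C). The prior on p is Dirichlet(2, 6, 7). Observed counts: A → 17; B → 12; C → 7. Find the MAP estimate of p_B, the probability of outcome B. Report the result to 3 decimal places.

MAP estimate of p_B = 0.354

The posterior is Dirichlet(αᵢ + nᵢ) = Dirichlet(19, 18, 14).
For a Dirichlet(a₁,…,a_K) with all aᵢ > 1, the mode has j-th component (aⱼ − 1)/(Σaᵢ − K).
Here Σaᵢ = 51 and K = 3, so p_B = (18 − 1)/(51 − 3) = 17/48 ≈ 0.354.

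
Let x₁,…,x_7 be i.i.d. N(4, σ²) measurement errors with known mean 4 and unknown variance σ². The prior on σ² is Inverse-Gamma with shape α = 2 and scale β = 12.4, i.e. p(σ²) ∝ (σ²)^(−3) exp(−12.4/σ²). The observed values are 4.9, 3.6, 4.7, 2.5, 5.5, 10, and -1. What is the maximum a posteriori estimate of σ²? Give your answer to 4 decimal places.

Sum of squared deviations about the known mean: SS = (4.9−4)² + (3.6−4)² + (4.7−4)² + (2.5−4)² + (5.5−4)² + (10−4)² + (-1−4)² = 66.96.
The Normal likelihood contributes (σ²)^(−n/2) exp(−SS/(2σ²)), so the posterior is Inverse-Gamma(α + n/2, β + SS/2) = Inverse-Gamma(5.5, 45.88).
The mode of Inverse-Gamma(a, b) is b/(a+1) = 45.88/6.5 ≈ 7.0585.

σ̂²_MAP = 7.0585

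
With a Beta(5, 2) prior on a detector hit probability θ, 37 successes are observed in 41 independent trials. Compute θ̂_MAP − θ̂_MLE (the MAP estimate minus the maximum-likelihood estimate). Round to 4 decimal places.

Posterior is Beta(42, 6); MAP = (42−1)/(48−2) = 41/46 ≈ 0.89130.
MLE ignores the prior: θ̂_MLE = k/n = 37/41 ≈ 0.90244.
Difference = 41/46 − 37/41 = -21/1886 ≈ -0.0111.

MAP − MLE = -0.0111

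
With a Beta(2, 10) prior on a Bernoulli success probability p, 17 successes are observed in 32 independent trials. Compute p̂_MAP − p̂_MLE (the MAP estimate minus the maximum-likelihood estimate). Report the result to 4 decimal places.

Posterior is Beta(19, 25); MAP = (19−1)/(44−2) = 18/42 ≈ 0.42857.
MLE ignores the prior: p̂_MLE = k/n = 17/32 ≈ 0.53125.
Difference = 18/42 − 17/32 = -23/224 ≈ -0.1027.

MAP − MLE = -0.1027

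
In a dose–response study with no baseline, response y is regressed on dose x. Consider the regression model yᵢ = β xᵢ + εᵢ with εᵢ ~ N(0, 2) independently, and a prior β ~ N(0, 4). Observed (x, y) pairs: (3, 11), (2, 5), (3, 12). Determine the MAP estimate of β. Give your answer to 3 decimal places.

log p(β | y) = −Σ(yᵢ − βxᵢ)²/(2·2) − β²/(2·4) + const.
Setting the derivative to zero: Σxᵢ(yᵢ − βxᵢ)/2 − β/4 = 0, so β = Σxᵢyᵢ / (Σxᵢ² + σ²/τ²).
Σxᵢyᵢ = 3·11 + 2·5 + 3·12 = 79; Σxᵢ² = 22; σ²/τ² = 0.5.
β̂_MAP = 79 / (22 + 0.5) = 79/22.5 ≈ 3.511.

β̂_MAP = 3.511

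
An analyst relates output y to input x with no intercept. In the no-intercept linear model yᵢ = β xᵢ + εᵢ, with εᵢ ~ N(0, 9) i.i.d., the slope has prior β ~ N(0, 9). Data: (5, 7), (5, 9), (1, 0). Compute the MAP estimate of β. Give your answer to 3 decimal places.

log p(β | y) = −Σ(yᵢ − βxᵢ)²/(2·9) − β²/(2·9) + const.
Setting the derivative to zero: Σxᵢ(yᵢ − βxᵢ)/9 − β/9 = 0, so β = Σxᵢyᵢ / (Σxᵢ² + σ²/τ²).
Σxᵢyᵢ = 5·7 + 5·9 + 1·0 = 80; Σxᵢ² = 51; σ²/τ² = 1.
β̂_MAP = 80 / (51 + 1) = 80/52 ≈ 1.538.

β̂_MAP = 1.538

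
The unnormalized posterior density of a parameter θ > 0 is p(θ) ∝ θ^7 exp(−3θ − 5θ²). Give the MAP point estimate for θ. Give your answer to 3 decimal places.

ℓ'(θ) = 7/θ − 3 − 10θ. Setting this to zero and multiplying by θ: 10θ² + 3θ − 7 = 0.
θ = (−3 + √(3² + 4·10·7)) / (2·10) = (−3 + √289) / 20 = (−3 + 17)/20 = 7/10.
ℓ''(θ) = −7/θ² − 10 < 0, confirming a maximum.

θ̂_MAP = 0.700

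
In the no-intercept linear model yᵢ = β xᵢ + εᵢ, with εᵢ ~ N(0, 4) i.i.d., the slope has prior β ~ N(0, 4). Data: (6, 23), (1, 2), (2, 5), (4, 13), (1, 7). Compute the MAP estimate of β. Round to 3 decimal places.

β̂_MAP = 3.542

log p(β | y) = −Σ(yᵢ − βxᵢ)²/(2·4) − β²/(2·4) + const.
Setting the derivative to zero: Σxᵢ(yᵢ − βxᵢ)/4 − β/4 = 0, so β = Σxᵢyᵢ / (Σxᵢ² + σ²/τ²).
Σxᵢyᵢ = 6·23 + 1·2 + 2·5 + 4·13 + 1·7 = 209; Σxᵢ² = 58; σ²/τ² = 1.
β̂_MAP = 209 / (58 + 1) = 209/59 ≈ 3.542.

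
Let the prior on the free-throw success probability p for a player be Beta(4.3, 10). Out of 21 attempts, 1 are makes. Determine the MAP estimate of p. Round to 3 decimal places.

p̂_MAP = 0.129

Prior: Beta(4.3, 10).
Data: 1 success in 21 trials. The binomial likelihood contributes p(1−p)^20, so the posterior is Beta(4.3+1, 10+20) = Beta(5.3, 30).
For Beta(a, b) with a, b > 1 the mode is (a−1)/(a+b−2) = 4.3/33.3 ≈ 0.129.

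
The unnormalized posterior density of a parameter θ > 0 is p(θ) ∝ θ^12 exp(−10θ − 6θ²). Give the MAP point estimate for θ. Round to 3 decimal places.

θ̂_MAP = 0.667

ℓ'(θ) = 12/θ − 10 − 12θ. Setting this to zero and multiplying by θ: 12θ² + 10θ − 12 = 0.
θ = (−10 + √(10² + 4·12·12)) / (2·12) = (−10 + √676) / 24 = (−10 + 26)/24 = 2/3.
ℓ''(θ) = −12/θ² − 12 < 0, confirming a maximum.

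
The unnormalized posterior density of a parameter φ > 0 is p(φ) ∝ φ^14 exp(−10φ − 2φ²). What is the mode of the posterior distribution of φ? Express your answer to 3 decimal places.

ℓ'(φ) = 14/φ − 10 − 4φ. Setting this to zero and multiplying by φ: 4φ² + 10φ − 14 = 0.
φ = (−10 + √(10² + 4·4·14)) / (2·4) = (−10 + √324) / 8 = (−10 + 18)/8 = 1.
ℓ''(φ) = −14/φ² − 4 < 0, confirming a maximum.

φ̂_MAP = 1.000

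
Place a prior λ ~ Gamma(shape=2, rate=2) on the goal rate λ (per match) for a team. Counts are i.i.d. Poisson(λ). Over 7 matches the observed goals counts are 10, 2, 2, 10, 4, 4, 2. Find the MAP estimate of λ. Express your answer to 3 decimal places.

λ̂_MAP = 3.889

Σxᵢ = 10+2+2+10+4+4+2 = 34, with n = 7.
Posterior ∝ λe^(−2λ) · λ^34e^(−7λ) = λ^35e^(−9λ), i.e. Gamma(shape=36, rate=9).
The mode of a Gamma(a, b) with a ≥ 1 (shape–rate) is (a−1)/b = 35/9 ≈ 3.889.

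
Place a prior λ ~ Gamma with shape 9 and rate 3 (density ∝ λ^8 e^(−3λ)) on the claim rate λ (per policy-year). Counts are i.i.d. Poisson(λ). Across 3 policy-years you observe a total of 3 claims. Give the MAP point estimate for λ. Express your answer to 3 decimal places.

Σxᵢ = 3, n = 3.
Posterior ∝ λ^8e^(−3λ) · λ^3e^(−3λ) = λ^11e^(−6λ), i.e. Gamma(shape=12, rate=6).
The mode of a Gamma(a, b) with a ≥ 1 (shape–rate) is (a−1)/b = 11/6 ≈ 1.833.

λ̂_MAP = 1.833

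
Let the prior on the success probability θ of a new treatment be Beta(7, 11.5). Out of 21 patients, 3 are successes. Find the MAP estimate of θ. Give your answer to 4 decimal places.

θ̂_MAP = 0.2400

Prior: Beta(7, 11.5).
Data: 3 successes in 21 trials. The binomial likelihood contributes θ^3(1−θ)^18, so the posterior is Beta(7+3, 11.5+18) = Beta(10, 29.5).
For Beta(a, b) with a, b > 1 the mode is (a−1)/(a+b−2) = 9/37.5 ≈ 0.2400.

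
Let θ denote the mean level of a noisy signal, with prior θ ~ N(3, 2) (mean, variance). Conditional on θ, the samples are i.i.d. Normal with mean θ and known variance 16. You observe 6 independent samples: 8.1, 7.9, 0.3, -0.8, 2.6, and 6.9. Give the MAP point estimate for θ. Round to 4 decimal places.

θ̂_MAP = 3.5000

n = 6; x̄ = (8.1 + 7.9 + 0.3 + (-0.8) + 2.6 + 6.9)/6 = 25/6 = 25/6 ≈ 4.1667.
For a Normal prior and Normal likelihood with known variance, the posterior is Normal; its mode equals its mean, the precision-weighted average.
Prior precision 1/σ₀² = 1/2 = 0.5; data precision n/σ² = 6/16 = 0.375.
θ̂ = (0.5·3 + 0.375·(25/6)) / (0.5 + 0.375) = 3.0625/0.875 = 3.5000.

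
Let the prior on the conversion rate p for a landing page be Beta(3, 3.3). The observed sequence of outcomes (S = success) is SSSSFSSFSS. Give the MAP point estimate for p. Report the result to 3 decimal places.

p̂_MAP = 0.699

Prior: Beta(3, 3.3).
Data: 8 successes in 10 trials (from the sequence). The binomial likelihood contributes p^8(1−p)^2, so the posterior is Beta(3+8, 3.3+2) = Beta(11, 5.3).
For Beta(a, b) with a, b > 1 the mode is (a−1)/(a+b−2) = 10/14.3 ≈ 0.699.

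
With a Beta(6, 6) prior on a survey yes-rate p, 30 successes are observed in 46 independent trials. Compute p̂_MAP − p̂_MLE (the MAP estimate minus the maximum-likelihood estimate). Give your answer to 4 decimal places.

MAP − MLE = -0.0272

Posterior is Beta(36, 22); MAP = (36−1)/(58−2) = 35/56 ≈ 0.62500.
MLE ignores the prior: p̂_MLE = k/n = 30/46 ≈ 0.65217.
Difference = 35/56 − 30/46 = -5/184 ≈ -0.0272.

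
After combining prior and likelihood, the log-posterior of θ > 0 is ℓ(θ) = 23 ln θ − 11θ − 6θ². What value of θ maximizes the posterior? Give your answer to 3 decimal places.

ℓ'(θ) = 23/θ − 11 − 12θ. Setting this to zero and multiplying by θ: 12θ² + 11θ − 23 = 0.
θ = (−11 + √(11² + 4·12·23)) / (2·12) = (−11 + √1225) / 24 = (−11 + 35)/24 = 1.
ℓ''(θ) = −23/θ² − 12 < 0, confirming a maximum.

θ̂_MAP = 1.000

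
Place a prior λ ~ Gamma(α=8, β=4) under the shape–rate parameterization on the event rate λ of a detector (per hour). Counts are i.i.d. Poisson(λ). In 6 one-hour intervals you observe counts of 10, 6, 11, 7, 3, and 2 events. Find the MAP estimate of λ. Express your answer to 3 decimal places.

λ̂_MAP = 4.600

Σxᵢ = 10+6+11+7+3+2 = 39, with n = 6.
Posterior ∝ λ^7e^(−4λ) · λ^39e^(−6λ) = λ^46e^(−10λ), i.e. Gamma(shape=47, rate=10).
The mode of a Gamma(a, b) with a ≥ 1 (shape–rate) is (a−1)/b = 46/10 ≈ 4.600.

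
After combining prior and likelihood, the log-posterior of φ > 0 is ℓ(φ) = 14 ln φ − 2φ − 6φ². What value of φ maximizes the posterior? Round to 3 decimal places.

ℓ'(φ) = 14/φ − 2 − 12φ. Setting this to zero and multiplying by φ: 12φ² + 2φ − 14 = 0.
φ = (−2 + √(2² + 4·12·14)) / (2·12) = (−2 + √676) / 24 = (−2 + 26)/24 = 1.
ℓ''(φ) = −14/φ² − 12 < 0, confirming a maximum.

φ̂_MAP = 1.000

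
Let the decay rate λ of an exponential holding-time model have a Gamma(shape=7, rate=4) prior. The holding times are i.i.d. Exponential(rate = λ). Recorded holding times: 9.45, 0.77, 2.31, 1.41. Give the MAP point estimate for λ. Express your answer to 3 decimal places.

λ̂_MAP = 0.557

The Exponential(rate=λ) likelihood is ∝ λ^n e^(−λΣtᵢ). Here n = 4 and Σtᵢ = 9.45 + 0.77 + 2.31 + 1.41 = 13.94.
Posterior ∝ λ^6e^(−4λ) · λ^4e^(−13.94λ) = λ^10e^(−17.94λ), i.e. Gamma(11, 17.94).
Mode = (a−1)/b = 10/17.94 ≈ 0.557.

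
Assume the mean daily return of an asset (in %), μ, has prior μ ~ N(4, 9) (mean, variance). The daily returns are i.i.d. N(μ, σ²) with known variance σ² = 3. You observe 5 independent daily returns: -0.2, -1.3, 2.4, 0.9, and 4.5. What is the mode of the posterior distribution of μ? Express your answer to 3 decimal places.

μ̂_MAP = 1.431

n = 5; x̄ = ((-0.2) + (-1.3) + 2.4 + 0.9 + 4.5)/5 = 6.3/5 = 1.26.
For a Normal prior and Normal likelihood with known variance, the posterior is Normal; its mode equals its mean, the precision-weighted average.
Prior precision 1/σ₀² = 1/9; data precision n/σ² = 5/3.
μ̂ = ((1/9)·4 + (5/3)·1.26) / (1/9 + 5/3) = (229/90)/(16/9) = 1.43125 ≈ 1.431.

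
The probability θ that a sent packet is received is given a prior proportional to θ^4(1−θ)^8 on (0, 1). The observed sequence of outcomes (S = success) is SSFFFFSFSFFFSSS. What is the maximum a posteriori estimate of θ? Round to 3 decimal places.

θ̂_MAP = 0.407

The prior density ∝ θ^4(1−θ)^8 is the kernel of Beta(5, 9).
Data: 7 successes in 15 trials (from the sequence). The binomial likelihood contributes θ^7(1−θ)^8, so the posterior is Beta(5+7, 9+8) = Beta(12, 17).
For Beta(a, b) with a, b > 1 the mode is (a−1)/(a+b−2) = 11/27 ≈ 0.407.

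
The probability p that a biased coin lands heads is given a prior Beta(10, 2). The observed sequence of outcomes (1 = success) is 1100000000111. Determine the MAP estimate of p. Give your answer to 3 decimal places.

p̂_MAP = 0.609

Prior: Beta(10, 2).
Data: 5 successes in 13 trials (from the sequence). The binomial likelihood contributes p^5(1−p)^8, so the posterior is Beta(10+5, 2+8) = Beta(15, 10).
For Beta(a, b) with a, b > 1 the mode is (a−1)/(a+b−2) = 14/23 ≈ 0.609.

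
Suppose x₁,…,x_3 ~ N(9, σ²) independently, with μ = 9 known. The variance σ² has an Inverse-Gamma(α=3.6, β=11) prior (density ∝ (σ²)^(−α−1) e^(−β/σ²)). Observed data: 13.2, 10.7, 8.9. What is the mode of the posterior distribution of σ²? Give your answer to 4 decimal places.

σ̂²_MAP = 3.4869

Sum of squared deviations about the known mean: SS = (13.2−9)² + (10.7−9)² + (8.9−9)² = 20.54.
The Normal likelihood contributes (σ²)^(−n/2) exp(−SS/(2σ²)), so the posterior is Inverse-Gamma(α + n/2, β + SS/2) = Inverse-Gamma(5.1, 21.27).
The mode of Inverse-Gamma(a, b) is b/(a+1) = 21.27/6.1 ≈ 3.4869.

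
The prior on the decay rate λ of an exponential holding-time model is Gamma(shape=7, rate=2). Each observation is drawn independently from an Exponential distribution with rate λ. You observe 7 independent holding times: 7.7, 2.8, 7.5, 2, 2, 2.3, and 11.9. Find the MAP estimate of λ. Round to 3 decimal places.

λ̂_MAP = 0.340

The Exponential(rate=λ) likelihood is ∝ λ^n e^(−λΣtᵢ). Here n = 7 and Σtᵢ = 7.7 + 2.8 + 7.5 + 2 + 2 + 2.3 + 11.9 = 36.2.
Posterior ∝ λ^6e^(−2λ) · λ^7e^(−36.2λ) = λ^13e^(−38.2λ), i.e. Gamma(14, 38.2).
Mode = (a−1)/b = 13/38.2 ≈ 0.340.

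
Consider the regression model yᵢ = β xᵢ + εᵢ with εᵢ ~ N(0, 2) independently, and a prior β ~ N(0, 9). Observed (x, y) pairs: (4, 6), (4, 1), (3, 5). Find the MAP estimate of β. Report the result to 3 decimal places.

β̂_MAP = 1.043

log p(β | y) = −Σ(yᵢ − βxᵢ)²/(2·2) − β²/(2·9) + const.
Setting the derivative to zero: Σxᵢ(yᵢ − βxᵢ)/2 − β/9 = 0, so β = Σxᵢyᵢ / (Σxᵢ² + σ²/τ²).
Σxᵢyᵢ = 4·6 + 4·1 + 3·5 = 43; Σxᵢ² = 41; σ²/τ² = 2/9.
β̂_MAP = 43 / (41 + 2/9) = 43/(371/9) = 387/371 ≈ 1.043.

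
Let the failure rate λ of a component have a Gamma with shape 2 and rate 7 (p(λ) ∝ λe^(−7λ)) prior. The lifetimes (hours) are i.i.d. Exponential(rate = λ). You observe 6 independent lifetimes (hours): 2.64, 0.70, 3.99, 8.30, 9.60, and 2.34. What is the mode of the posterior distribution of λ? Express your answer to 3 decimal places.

The Exponential(rate=λ) likelihood is ∝ λ^n e^(−λΣtᵢ). Here n = 6 and Σtᵢ = 2.64 + 0.70 + 3.99 + 8.30 + 9.60 + 2.34 = 27.57.
Posterior ∝ λe^(−7λ) · λ^6e^(−27.57λ) = λ^7e^(−34.57λ), i.e. Gamma(8, 34.57).
Mode = (a−1)/b = 7/34.57 ≈ 0.202.

λ̂_MAP = 0.202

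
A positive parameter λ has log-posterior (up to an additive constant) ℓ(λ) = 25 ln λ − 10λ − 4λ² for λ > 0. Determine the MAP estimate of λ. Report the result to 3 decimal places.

λ̂_MAP = 1.250

ℓ'(λ) = 25/λ − 10 − 8λ. Setting this to zero and multiplying by λ: 8λ² + 10λ − 25 = 0.
λ = (−10 + √(10² + 4·8·25)) / (2·8) = (−10 + √900) / 16 = (−10 + 30)/16 = 5/4.
ℓ''(λ) = −25/λ² − 8 < 0, confirming a maximum.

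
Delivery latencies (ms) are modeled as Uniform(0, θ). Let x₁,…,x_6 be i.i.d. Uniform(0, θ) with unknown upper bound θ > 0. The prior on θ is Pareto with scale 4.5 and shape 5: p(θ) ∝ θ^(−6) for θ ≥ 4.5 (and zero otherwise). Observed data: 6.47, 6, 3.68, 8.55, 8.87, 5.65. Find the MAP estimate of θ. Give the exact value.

The Uniform(0, θ) likelihood is θ^(−n) for θ ≥ max(xᵢ), zero otherwise. Here max(xᵢ) = 8.87.
Posterior ∝ θ^(−6) · θ^(−6) = θ^(−12) on θ ≥ max(4.5, 8.87) = 8.87.
This density is strictly decreasing in θ, so the posterior mode lies at the lower boundary of the support.

θ̂_MAP = 8.87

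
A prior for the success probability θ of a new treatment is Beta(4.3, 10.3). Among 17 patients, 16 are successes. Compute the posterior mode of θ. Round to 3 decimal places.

θ̂_MAP = 0.652

Prior: Beta(4.3, 10.3).
Data: 16 successes in 17 trials. The binomial likelihood contributes θ^16(1−θ)^1, so the posterior is Beta(4.3+16, 10.3+1) = Beta(20.3, 11.3).
For Beta(a, b) with a, b > 1 the mode is (a−1)/(a+b−2) = 19.3/29.6 ≈ 0.652.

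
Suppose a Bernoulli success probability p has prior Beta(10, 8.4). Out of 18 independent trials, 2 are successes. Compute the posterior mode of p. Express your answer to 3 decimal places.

Prior: Beta(10, 8.4).
Data: 2 successes in 18 trials. The binomial likelihood contributes p^2(1−p)^16, so the posterior is Beta(10+2, 8.4+16) = Beta(12, 24.4).
For Beta(a, b) with a, b > 1 the mode is (a−1)/(a+b−2) = 11/34.4 ≈ 0.320.

p̂_MAP = 0.320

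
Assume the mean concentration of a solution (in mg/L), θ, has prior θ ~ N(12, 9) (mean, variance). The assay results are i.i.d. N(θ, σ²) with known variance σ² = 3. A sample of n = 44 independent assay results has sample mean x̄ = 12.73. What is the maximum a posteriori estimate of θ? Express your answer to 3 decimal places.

n = 44, x̄ = 12.73.
For a Normal prior and Normal likelihood with known variance, the posterior is Normal; its mode equals its mean, the precision-weighted average.
Prior precision 1/σ₀² = 1/9; data precision n/σ² = 44/3.
θ̂ = ((1/9)·12 + (44/3)·12.73) / (1/9 + 44/3) = 188.04/(133/9) = 42309/3325 ≈ 12.725.

θ̂_MAP = 12.725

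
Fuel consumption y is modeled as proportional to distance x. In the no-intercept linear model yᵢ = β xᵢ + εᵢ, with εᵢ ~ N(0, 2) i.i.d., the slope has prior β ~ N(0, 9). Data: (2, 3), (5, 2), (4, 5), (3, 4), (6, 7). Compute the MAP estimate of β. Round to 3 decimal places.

log p(β | y) = −Σ(yᵢ − βxᵢ)²/(2·2) − β²/(2·9) + const.
Setting the derivative to zero: Σxᵢ(yᵢ − βxᵢ)/2 − β/9 = 0, so β = Σxᵢyᵢ / (Σxᵢ² + σ²/τ²).
Σxᵢyᵢ = 2·3 + 5·2 + 4·5 + 3·4 + 6·7 = 90; Σxᵢ² = 90; σ²/τ² = 2/9.
β̂_MAP = 90 / (90 + 2/9) = 90/(812/9) = 405/406 ≈ 0.998.

β̂_MAP = 0.998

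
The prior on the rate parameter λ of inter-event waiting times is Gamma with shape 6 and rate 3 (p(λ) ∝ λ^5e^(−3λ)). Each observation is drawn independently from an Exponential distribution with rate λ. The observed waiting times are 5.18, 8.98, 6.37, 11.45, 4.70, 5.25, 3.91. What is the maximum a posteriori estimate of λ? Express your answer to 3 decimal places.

λ̂_MAP = 0.246

The Exponential(rate=λ) likelihood is ∝ λ^n e^(−λΣtᵢ). Here n = 7 and Σtᵢ = 5.18 + 8.98 + 6.37 + 11.45 + 4.70 + 5.25 + 3.91 = 45.84.
Posterior ∝ λ^5e^(−3λ) · λ^7e^(−45.84λ) = λ^12e^(−48.84λ), i.e. Gamma(13, 48.84).
Mode = (a−1)/b = 12/48.84 ≈ 0.246.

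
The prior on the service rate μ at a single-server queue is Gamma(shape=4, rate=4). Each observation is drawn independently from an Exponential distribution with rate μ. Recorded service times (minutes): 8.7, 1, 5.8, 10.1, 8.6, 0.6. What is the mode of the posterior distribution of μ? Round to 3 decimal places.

The Exponential(rate=μ) likelihood is ∝ μ^n e^(−μΣtᵢ). Here n = 6 and Σtᵢ = 8.7 + 1 + 5.8 + 10.1 + 8.6 + 0.6 = 34.8.
Posterior ∝ μ^3e^(−4μ) · μ^6e^(−34.8μ) = μ^9e^(−38.8μ), i.e. Gamma(10, 38.8).
Mode = (a−1)/b = 9/38.8 ≈ 0.232.

μ̂_MAP = 0.232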